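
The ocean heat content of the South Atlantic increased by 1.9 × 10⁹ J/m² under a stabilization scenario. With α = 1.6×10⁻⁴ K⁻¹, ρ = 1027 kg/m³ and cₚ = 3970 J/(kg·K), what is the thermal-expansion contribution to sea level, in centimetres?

7.5 cm of thermosteric rise

Δh = αQ/(ρcₚ) = 1.6×10⁻⁴ × 1.9×10⁹ / (1027 × 3970) ≈ 0.074561 m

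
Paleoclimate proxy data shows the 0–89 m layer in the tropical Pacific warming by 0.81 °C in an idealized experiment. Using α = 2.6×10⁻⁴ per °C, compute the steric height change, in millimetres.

Δh = αΔT·H = 2.6×10⁻⁴ × 0.81 × 89 = 0.0187434 m

18.7 mm of thermosteric rise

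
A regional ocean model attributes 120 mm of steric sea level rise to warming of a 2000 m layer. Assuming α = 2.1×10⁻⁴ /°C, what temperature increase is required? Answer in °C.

ΔT = Δh/(αH) = 0.12 / (2.1×10⁻⁴ × 2000) ≈ 0.2857 °C

0.29 °C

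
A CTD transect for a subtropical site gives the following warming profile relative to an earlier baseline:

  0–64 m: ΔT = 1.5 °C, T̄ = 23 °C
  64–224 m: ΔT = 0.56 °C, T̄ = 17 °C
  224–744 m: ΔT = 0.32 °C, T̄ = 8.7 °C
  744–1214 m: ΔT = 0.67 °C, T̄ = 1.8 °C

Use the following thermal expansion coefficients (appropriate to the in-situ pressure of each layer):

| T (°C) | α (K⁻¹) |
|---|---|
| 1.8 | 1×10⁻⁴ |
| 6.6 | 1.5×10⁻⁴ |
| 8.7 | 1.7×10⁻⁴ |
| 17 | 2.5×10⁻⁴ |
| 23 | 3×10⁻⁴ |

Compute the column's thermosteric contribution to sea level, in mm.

Layer 1 at 23 °C → α = 3×10⁻⁴ K⁻¹
Layer 2 at 17 °C → α = 2.5×10⁻⁴ K⁻¹
Layer 3 at 8.7 °C → α = 1.7×10⁻⁴ K⁻¹
Layer 4 at 1.8 °C → α = 1×10⁻⁴ K⁻¹
Layer 1: 64 × 1.5 × 3×10⁻⁴ = 0.02880 m
64–224 m: 2.5×10⁻⁴ × 160 × 0.56 = 0.02240 m
0.32 × 1.7×10⁻⁴ × 520 = 0.028288 m
744–1214 m: 0.67 × 1×10⁻⁴ × 470 = 0.03149 m
Δh = 0.02880 + 0.02240 + 0.028288 + 0.03149 = 0.110978 m ≈ 111 mm

Δh = 111 mm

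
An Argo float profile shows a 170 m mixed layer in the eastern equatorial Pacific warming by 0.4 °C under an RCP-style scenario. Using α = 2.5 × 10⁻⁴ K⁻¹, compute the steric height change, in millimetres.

Δh = αΔT·H = 2.5×10⁻⁴ × 0.4 × 170 = 0.01700 m

17.0 mm of thermosteric rise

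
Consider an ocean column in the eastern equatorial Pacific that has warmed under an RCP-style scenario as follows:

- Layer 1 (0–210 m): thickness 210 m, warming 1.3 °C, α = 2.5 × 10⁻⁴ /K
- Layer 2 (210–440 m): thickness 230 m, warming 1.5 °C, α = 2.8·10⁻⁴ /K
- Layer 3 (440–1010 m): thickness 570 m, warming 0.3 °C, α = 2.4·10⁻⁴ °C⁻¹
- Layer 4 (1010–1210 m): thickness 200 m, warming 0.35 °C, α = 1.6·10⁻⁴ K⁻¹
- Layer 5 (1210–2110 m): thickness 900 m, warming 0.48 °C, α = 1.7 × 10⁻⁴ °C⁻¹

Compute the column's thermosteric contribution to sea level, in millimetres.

290 mm

1.3 × 210 × 2.5×10⁻⁴ = 0.06825 m
210–440 m: 2.8×10⁻⁴ × 1.5 × 230 = 0.09660 m
Layer 3: 0.3 × 2.4×10⁻⁴ × 570 = 0.04104 m
Layer 4: 1.6×10⁻⁴ × 0.35 × 200 = 0.01120 m
1210–2110 m: 1.7×10⁻⁴ × 900 × 0.48 = 0.07344 m
Δh = 0.06825 + 0.09660 + 0.04104 + 0.01120 + 0.07344 = 0.29053 m ≈ 290 mm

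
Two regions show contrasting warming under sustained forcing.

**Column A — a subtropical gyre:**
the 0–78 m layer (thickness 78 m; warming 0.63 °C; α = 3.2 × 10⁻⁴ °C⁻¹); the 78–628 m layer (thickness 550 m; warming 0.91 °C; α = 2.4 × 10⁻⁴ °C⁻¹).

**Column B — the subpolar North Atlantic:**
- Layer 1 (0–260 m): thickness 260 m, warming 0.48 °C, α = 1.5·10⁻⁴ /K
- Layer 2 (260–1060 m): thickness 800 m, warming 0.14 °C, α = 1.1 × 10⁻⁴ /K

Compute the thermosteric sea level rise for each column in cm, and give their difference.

A 0.63 × 78 × 3.2×10⁻⁴ = 0.0157248 m
A 550 × 2.4×10⁻⁴ × 0.91 = 0.12012 m
A total: 0.1358448 m
B Layer 1: 0.48 × 260 × 1.5×10⁻⁴ = 0.01872 m
B 260–1060 m: 800 × 0.14 × 1.1×10⁻⁴ = 0.01232 m
B total: 0.03104 m
Difference: 0.1358448 − 0.03104 = 0.1048048 m

A: 13.6 cm; B: 3.10 cm; difference 10.5 cm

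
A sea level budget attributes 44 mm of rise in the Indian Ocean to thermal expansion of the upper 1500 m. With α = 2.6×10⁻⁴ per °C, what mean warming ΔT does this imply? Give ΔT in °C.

about 0.113 °C

ΔT = Δh/(αH) = 0.044 / (2.6×10⁻⁴ × 1500) ≈ 0.1128 °C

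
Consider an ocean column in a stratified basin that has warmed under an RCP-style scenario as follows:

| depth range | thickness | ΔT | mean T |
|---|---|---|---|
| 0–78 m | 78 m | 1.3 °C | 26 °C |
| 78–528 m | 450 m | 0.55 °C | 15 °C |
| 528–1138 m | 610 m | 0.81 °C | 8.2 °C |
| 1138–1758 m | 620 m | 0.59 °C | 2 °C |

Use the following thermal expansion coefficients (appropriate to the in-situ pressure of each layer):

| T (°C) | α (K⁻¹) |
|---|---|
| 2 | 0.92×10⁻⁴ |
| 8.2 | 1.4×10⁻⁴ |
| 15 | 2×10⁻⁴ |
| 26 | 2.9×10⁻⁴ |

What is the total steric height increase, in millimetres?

Layer 1 at 26 °C → α = 2.9×10⁻⁴ K⁻¹
Layer 2 at 15 °C → α = 2×10⁻⁴ K⁻¹
Layer 3 at 8.2 °C → α = 1.4×10⁻⁴ K⁻¹
Layer 4 at 2 °C → α = 0.92×10⁻⁴ K⁻¹
0–78 m: 78 × 1.3 × 2.9×10⁻⁴ = 0.029406 m
Layer 2: 2×10⁻⁴ × 0.55 × 450 = 0.04950 m
528–1138 m: 610 × 0.81 × 1.4×10⁻⁴ = 0.069174 m
620 × 0.59 × 0.92×10⁻⁴ = 0.0336536 m
Δh = 0.029406 + 0.04950 + 0.069174 + 0.0336536 = 0.1817336 m

Δh = 180 mm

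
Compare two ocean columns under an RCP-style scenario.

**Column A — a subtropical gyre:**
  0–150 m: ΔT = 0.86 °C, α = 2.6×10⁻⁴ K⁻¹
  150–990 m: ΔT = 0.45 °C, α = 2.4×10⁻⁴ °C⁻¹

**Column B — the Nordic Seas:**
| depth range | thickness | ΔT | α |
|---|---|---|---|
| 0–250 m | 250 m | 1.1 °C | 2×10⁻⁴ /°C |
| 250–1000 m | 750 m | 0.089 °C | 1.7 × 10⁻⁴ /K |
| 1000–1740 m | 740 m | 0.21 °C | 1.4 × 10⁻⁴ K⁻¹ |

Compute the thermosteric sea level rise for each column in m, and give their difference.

A Layer 1: 2.6×10⁻⁴ × 150 × 0.86 = 0.03354 m
A 0.45 × 2.4×10⁻⁴ × 840 = 0.09072 m
A total: 0.12426 m
B Layer 1: 1.1 × 250 × 2×10⁻⁴ = 0.05500 m
B 250–1000 m: 1.7×10⁻⁴ × 0.089 × 750 = 0.0113475 m
B Layer 3: 740 × 1.4×10⁻⁴ × 0.21 = 0.021756 m
B total: 0.0881035 m
Difference: 0.12426 − 0.0881035 = 0.0361565 m

A: 0.124 m; B: 0.0881 m; difference 0.0362 m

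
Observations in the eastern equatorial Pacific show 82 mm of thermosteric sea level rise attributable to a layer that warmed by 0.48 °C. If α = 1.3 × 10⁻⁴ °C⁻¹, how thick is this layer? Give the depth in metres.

H = Δh/(αΔT) = 0.082 / (1.3×10⁻⁴ × 0.48) ≈ 1314 m

about 1310 m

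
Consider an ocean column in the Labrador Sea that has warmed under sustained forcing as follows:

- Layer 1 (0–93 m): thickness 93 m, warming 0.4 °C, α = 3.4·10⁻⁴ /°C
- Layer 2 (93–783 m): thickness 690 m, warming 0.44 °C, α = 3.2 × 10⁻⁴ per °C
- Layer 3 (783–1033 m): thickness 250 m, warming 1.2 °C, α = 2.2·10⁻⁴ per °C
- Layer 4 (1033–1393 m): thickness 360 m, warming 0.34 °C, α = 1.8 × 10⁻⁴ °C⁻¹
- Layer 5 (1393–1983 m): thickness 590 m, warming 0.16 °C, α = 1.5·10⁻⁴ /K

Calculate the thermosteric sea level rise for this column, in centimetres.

Layer 1: 3.4×10⁻⁴ × 0.4 × 93 = 0.012648 m
Layer 2: 690 × 0.44 × 3.2×10⁻⁴ = 0.097152 m
Layer 3: 1.2 × 2.2×10⁻⁴ × 250 = 0.06600 m
Layer 4: 0.34 × 360 × 1.8×10⁻⁴ = 0.022032 m
1393–1983 m: 0.16 × 590 × 1.5×10⁻⁴ = 0.01416 m
Δh = 0.012648 + 0.097152 + 0.06600 + 0.022032 + 0.01416 = 0.211992 m

about 21 cm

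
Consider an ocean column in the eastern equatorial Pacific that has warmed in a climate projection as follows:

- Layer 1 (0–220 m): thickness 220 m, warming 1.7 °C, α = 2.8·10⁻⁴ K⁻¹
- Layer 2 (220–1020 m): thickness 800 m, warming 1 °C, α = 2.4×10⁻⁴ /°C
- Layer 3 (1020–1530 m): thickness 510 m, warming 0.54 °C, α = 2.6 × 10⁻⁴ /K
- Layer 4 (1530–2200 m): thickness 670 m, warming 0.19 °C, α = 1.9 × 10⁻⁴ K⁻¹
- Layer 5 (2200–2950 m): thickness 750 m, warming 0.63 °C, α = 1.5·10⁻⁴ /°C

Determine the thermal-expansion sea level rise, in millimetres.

Δh = 460 mm

Layer 1: 2.8×10⁻⁴ × 1.7 × 220 = 0.10472 m
Layer 2: 2.4×10⁻⁴ × 1 × 800 = 0.19200 m
0.54 × 510 × 2.6×10⁻⁴ = 0.071604 m
0.19 × 670 × 1.9×10⁻⁴ = 0.024187 m
2200–2950 m: 0.63 × 1.5×10⁻⁴ × 750 = 0.070875 m
Δh = 0.10472 + 0.19200 + 0.071604 + 0.024187 + 0.070875 = 0.463386 m ≈ 460 mm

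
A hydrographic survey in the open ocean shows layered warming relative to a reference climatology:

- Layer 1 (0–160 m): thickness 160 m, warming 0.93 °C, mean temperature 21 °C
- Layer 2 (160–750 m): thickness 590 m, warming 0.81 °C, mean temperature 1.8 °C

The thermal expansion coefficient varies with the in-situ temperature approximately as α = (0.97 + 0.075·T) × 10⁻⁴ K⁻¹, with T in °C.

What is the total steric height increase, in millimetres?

91 mm of thermosteric rise

Layer 1: α = (0.97 + 0.075×21)×10⁻⁴ = 2.545×10⁻⁴ K⁻¹
Layer 2: α = (0.97 + 0.075×1.8)×10⁻⁴ = 1.105×10⁻⁴ K⁻¹
0.93 × 160 × 2.545×10⁻⁴ = 0.0378696 m
Layer 2: 590 × 1.105×10⁻⁴ × 0.81 = 0.05280795 m
Δh = 0.0378696 + 0.05280795 = 0.09067755 m ≈ 91 mm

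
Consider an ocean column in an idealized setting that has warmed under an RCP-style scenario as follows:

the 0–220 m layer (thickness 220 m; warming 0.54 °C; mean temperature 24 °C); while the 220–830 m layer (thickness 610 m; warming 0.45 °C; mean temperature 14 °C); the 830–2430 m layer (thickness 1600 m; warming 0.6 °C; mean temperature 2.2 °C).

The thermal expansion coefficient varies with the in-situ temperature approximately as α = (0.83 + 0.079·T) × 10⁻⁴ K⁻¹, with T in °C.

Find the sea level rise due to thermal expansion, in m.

Layer 1: α = (0.83 + 0.079×24)×10⁻⁴ = 2.726×10⁻⁴ K⁻¹
Layer 2: α = (0.83 + 0.079×14)×10⁻⁴ = 1.936×10⁻⁴ K⁻¹
Layer 3: α = (0.83 + 0.079×2.2)×10⁻⁴ = 1.0038×10⁻⁴ K⁻¹
0–220 m: 0.54 × 2.726×10⁻⁴ × 220 = 0.03238488 m
0.45 × 610 × 1.936×10⁻⁴ = 0.0531432 m
830–2430 m: 1600 × 0.6 × 1.0038×10⁻⁴ = 0.0963648 m
Δh = 0.03238488 + 0.0531432 + 0.0963648 = 0.18189288 m

Δh ≈ 0.182 m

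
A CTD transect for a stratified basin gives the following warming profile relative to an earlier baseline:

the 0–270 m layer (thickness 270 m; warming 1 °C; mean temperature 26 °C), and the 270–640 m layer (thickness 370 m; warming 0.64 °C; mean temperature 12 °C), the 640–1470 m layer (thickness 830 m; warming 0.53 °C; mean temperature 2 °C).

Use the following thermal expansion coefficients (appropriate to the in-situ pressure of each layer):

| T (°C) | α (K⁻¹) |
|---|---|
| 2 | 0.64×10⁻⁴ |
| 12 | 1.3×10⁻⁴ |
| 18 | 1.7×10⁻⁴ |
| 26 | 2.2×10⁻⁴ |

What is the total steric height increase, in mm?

Layer 1 at 26 °C → α = 2.2×10⁻⁴ K⁻¹
Layer 2 at 12 °C → α = 1.3×10⁻⁴ K⁻¹
Layer 3 at 2 °C → α = 0.64×10⁻⁴ K⁻¹
270 × 2.2×10⁻⁴ × 1 = 0.05940 m
270–640 m: 0.64 × 1.3×10⁻⁴ × 370 = 0.030784 m
830 × 0.53 × 0.64×10⁻⁴ = 0.0281536 m
Δh = 0.05940 + 0.030784 + 0.0281536 = 0.1183376 m

118 mm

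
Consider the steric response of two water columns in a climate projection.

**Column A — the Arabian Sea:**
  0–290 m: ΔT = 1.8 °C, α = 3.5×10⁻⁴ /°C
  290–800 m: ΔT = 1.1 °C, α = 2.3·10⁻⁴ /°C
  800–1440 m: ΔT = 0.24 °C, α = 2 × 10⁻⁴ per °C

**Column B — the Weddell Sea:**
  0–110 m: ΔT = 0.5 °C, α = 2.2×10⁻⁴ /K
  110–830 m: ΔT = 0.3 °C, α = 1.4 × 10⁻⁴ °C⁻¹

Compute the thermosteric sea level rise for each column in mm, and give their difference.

Δh_A ≈ 342 mm, Δh_B ≈ 42.3 mm; difference ≈ 300 mm

A 290 × 1.8 × 3.5×10⁻⁴ = 0.18270 m
A 290–800 m: 510 × 2.3×10⁻⁴ × 1.1 = 0.12903 m
A 640 × 2×10⁻⁴ × 0.24 = 0.03072 m
A total: 0.34245 m
B 0.5 × 2.2×10⁻⁴ × 110 = 0.01210 m
B Layer 2: 720 × 0.3 × 1.4×10⁻⁴ = 0.03024 m
B total: 0.04234 m
Difference: 0.34245 − 0.04234 = 0.30011 m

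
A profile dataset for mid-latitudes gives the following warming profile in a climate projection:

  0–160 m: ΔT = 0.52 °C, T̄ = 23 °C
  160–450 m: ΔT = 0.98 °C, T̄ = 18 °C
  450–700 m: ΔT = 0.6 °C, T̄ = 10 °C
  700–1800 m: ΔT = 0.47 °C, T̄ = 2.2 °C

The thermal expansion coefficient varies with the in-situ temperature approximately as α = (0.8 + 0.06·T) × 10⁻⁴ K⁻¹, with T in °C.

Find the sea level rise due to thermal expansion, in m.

Layer 1: α = (0.8 + 0.06×23)×10⁻⁴ = 2.18×10⁻⁴ K⁻¹
Layer 2: α = (0.8 + 0.06×18)×10⁻⁴ = 1.88×10⁻⁴ K⁻¹
Layer 3: α = (0.8 + 0.06×10)×10⁻⁴ = 1.4×10⁻⁴ K⁻¹
Layer 4: α = (0.8 + 0.06×2.2)×10⁻⁴ = 0.932×10⁻⁴ K⁻¹
2.18×10⁻⁴ × 160 × 0.52 = 0.0181376 m
Layer 2: 290 × 0.98 × 1.88×10⁻⁴ = 0.0534296 m
450–700 m: 0.6 × 1.4×10⁻⁴ × 250 = 0.02100 m
700–1800 m: 1100 × 0.932×10⁻⁴ × 0.47 = 0.0481844 m
Δh = 0.0181376 + 0.0534296 + 0.02100 + 0.0481844 = 0.1407516 m ≈ 0.14 m

about 0.14 m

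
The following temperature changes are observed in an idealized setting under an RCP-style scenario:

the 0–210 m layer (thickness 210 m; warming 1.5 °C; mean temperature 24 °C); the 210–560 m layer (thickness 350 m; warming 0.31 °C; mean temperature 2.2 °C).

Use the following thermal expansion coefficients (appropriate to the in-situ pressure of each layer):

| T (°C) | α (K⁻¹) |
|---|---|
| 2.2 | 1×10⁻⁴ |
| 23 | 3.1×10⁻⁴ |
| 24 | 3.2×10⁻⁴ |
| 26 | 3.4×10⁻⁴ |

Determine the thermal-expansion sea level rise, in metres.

Layer 1 at 24 °C → α = 3.2×10⁻⁴ K⁻¹
Layer 2 at 2.2 °C → α = 1×10⁻⁴ K⁻¹
0–210 m: 1.5 × 210 × 3.2×10⁻⁴ = 0.10080 m
0.31 × 350 × 1×10⁻⁴ = 0.01085 m
Δh = 0.10080 + 0.01085 = 0.11165 m ≈ 0.11 m

0.11 m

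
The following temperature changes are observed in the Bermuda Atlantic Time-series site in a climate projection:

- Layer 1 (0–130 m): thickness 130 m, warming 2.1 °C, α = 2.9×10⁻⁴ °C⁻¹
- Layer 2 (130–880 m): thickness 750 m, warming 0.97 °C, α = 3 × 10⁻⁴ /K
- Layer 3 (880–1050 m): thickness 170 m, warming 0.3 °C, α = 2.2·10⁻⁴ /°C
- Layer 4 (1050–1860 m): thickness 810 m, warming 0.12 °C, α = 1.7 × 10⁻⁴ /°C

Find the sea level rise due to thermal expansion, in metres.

about 0.325 m

2.9×10⁻⁴ × 2.1 × 130 = 0.07917 m
130–880 m: 750 × 3×10⁻⁴ × 0.97 = 0.21825 m
2.2×10⁻⁴ × 0.3 × 170 = 0.01122 m
Layer 4: 1.7×10⁻⁴ × 0.12 × 810 = 0.016524 m
Δh = 0.07917 + 0.21825 + 0.01122 + 0.016524 = 0.325164 m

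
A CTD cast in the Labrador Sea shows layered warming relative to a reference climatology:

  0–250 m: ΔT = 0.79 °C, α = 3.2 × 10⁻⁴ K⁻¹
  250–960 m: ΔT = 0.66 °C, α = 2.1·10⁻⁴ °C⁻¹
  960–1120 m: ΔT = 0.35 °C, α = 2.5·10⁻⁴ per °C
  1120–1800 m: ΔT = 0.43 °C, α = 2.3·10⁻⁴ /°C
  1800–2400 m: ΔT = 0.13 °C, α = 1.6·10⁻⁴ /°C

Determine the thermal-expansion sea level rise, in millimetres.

about 260 mm

0–250 m: 250 × 0.79 × 3.2×10⁻⁴ = 0.06320 m
250–960 m: 0.66 × 710 × 2.1×10⁻⁴ = 0.098406 m
960–1120 m: 0.35 × 160 × 2.5×10⁻⁴ = 0.01400 m
Layer 4: 2.3×10⁻⁴ × 0.43 × 680 = 0.067252 m
1.6×10⁻⁴ × 0.13 × 600 = 0.01248 m
Δh = 0.06320 + 0.098406 + 0.01400 + 0.067252 + 0.01248 = 0.255338 m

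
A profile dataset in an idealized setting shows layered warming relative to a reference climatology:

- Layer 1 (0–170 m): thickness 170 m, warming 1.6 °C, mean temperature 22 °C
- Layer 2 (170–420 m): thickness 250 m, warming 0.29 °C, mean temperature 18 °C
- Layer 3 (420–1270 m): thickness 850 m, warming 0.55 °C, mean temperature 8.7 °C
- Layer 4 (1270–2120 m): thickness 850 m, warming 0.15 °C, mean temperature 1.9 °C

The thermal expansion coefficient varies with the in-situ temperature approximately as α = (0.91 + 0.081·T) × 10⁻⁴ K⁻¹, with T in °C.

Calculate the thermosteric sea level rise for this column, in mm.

Layer 1: α = (0.91 + 0.081×22)×10⁻⁴ = 2.692×10⁻⁴ K⁻¹
Layer 2: α = (0.91 + 0.081×18)×10⁻⁴ = 2.368×10⁻⁴ K⁻¹
Layer 3: α = (0.91 + 0.081×8.7)×10⁻⁴ = 1.6147×10⁻⁴ K⁻¹
Layer 4: α = (0.91 + 0.081×1.9)×10⁻⁴ = 1.0639×10⁻⁴ K⁻¹
170 × 1.6 × 2.692×10⁻⁴ = 0.0732224 m
0.29 × 250 × 2.368×10⁻⁴ = 0.017168 m
850 × 1.6147×10⁻⁴ × 0.55 = 0.075487225 m
1270–2120 m: 850 × 1.0639×10⁻⁴ × 0.15 = 0.013564725 m
Δh = 0.0732224 + 0.017168 + 0.075487225 + 0.013564725 = 0.17944235 m ≈ 180 mm

180 mm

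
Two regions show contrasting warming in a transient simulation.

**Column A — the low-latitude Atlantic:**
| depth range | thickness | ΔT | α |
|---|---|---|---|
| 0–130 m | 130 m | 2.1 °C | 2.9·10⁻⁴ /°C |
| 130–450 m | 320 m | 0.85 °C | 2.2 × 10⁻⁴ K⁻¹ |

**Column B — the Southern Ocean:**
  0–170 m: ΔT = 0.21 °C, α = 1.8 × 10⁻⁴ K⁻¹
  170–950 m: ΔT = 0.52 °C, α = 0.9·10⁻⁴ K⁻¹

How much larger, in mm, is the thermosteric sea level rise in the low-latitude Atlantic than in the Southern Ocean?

A 0–130 m: 2.9×10⁻⁴ × 130 × 2.1 = 0.07917 m
A 130–450 m: 320 × 2.2×10⁻⁴ × 0.85 = 0.05984 m
A total: 0.13901 m
B 170 × 1.8×10⁻⁴ × 0.21 = 0.006426 m
B Layer 2: 0.9×10⁻⁴ × 780 × 0.52 = 0.036504 m
B total: 0.04293 m
Difference: 0.13901 − 0.04293 = 0.09608 m

96 mm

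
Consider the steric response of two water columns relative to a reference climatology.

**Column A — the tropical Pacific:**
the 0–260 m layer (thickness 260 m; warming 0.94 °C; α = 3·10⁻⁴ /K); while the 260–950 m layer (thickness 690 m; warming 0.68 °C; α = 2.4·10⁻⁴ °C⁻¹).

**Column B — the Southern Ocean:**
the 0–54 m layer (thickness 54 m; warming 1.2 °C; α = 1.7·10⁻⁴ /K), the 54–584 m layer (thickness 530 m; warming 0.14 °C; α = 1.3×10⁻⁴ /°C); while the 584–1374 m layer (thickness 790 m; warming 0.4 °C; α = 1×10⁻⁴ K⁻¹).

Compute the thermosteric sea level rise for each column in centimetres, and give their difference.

Δh_A ≈ 18.6 cm, Δh_B ≈ 5.23 cm; difference ≈ 13.4 cm

A 260 × 0.94 × 3×10⁻⁴ = 0.07332 m
A Layer 2: 690 × 2.4×10⁻⁴ × 0.68 = 0.112608 m
A total: 0.185928 m
B Layer 1: 1.2 × 1.7×10⁻⁴ × 54 = 0.011016 m
B Layer 2: 0.14 × 530 × 1.3×10⁻⁴ = 0.009646 m
B 584–1374 m: 790 × 1×10⁻⁴ × 0.4 = 0.03160 m
B total: 0.052262 m
Difference: 0.185928 − 0.052262 = 0.133666 m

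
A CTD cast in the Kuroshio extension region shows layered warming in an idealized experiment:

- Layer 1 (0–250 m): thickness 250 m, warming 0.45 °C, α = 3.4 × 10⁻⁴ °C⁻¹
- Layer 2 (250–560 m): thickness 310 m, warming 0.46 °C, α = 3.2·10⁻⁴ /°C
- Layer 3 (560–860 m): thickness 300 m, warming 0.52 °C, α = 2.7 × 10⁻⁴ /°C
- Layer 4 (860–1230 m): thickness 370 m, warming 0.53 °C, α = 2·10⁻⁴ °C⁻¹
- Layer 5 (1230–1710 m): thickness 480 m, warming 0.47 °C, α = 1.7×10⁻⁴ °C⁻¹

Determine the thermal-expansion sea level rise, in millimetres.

250 × 3.4×10⁻⁴ × 0.45 = 0.03825 m
Layer 2: 3.2×10⁻⁴ × 0.46 × 310 = 0.045632 m
2.7×10⁻⁴ × 300 × 0.52 = 0.04212 m
0.53 × 2×10⁻⁴ × 370 = 0.03922 m
Layer 5: 1.7×10⁻⁴ × 0.47 × 480 = 0.038352 m
Δh = 0.03825 + 0.045632 + 0.04212 + 0.03922 + 0.038352 = 0.203574 m

204 mm of thermosteric rise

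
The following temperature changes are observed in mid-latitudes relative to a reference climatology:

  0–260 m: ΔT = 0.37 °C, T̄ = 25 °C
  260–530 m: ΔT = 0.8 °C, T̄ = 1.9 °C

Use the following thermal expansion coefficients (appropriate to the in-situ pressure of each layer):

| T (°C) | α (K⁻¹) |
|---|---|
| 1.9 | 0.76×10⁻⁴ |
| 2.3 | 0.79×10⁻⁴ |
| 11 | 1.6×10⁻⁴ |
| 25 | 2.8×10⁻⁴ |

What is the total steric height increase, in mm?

Layer 1 at 25 °C → α = 2.8×10⁻⁴ K⁻¹
Layer 2 at 1.9 °C → α = 0.76×10⁻⁴ K⁻¹
0–260 m: 2.8×10⁻⁴ × 0.37 × 260 = 0.026936 m
Layer 2: 0.8 × 270 × 0.76×10⁻⁴ = 0.016416 m
Δh = 0.026936 + 0.016416 = 0.043352 m

43 mm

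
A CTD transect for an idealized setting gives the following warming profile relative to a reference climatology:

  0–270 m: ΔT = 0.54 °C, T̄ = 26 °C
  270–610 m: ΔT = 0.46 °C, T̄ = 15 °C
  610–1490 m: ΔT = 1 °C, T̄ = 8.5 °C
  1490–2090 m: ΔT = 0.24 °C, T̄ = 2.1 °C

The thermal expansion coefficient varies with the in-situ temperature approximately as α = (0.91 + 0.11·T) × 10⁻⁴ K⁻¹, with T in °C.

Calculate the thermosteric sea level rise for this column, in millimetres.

Layer 1: α = (0.91 + 0.11×26)×10⁻⁴ = 3.77×10⁻⁴ K⁻¹
Layer 2: α = (0.91 + 0.11×15)×10⁻⁴ = 2.56×10⁻⁴ K⁻¹
Layer 3: α = (0.91 + 0.11×8.5)×10⁻⁴ = 1.845×10⁻⁴ K⁻¹
Layer 4: α = (0.91 + 0.11×2.1)×10⁻⁴ = 1.141×10⁻⁴ K⁻¹
0–270 m: 3.77×10⁻⁴ × 0.54 × 270 = 0.0549666 m
270–610 m: 0.46 × 340 × 2.56×10⁻⁴ = 0.0400384 m
880 × 1.845×10⁻⁴ × 1 = 0.16236 m
1490–2090 m: 0.24 × 600 × 1.141×10⁻⁴ = 0.0164304 m
Δh = 0.0549666 + 0.0400384 + 0.16236 + 0.0164304 = 0.2737954 m

270 mm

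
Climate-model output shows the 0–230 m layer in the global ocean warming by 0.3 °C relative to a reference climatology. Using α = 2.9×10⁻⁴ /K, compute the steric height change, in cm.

about 2.0 cm

Δh = αΔT·H = 2.9×10⁻⁴ × 0.3 × 230 = 0.02001 m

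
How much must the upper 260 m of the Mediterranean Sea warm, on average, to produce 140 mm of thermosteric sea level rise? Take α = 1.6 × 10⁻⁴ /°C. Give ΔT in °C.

about 3.4 °C

ΔT = Δh/(αH) = 0.14 / (1.6×10⁻⁴ × 260) ≈ 3.365 °C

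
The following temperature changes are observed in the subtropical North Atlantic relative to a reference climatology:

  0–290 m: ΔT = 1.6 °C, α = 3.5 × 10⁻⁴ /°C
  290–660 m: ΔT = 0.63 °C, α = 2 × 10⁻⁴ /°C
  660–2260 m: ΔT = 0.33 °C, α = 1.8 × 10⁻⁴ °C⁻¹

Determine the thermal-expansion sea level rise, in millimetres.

Δh = 300 mm

1.6 × 290 × 3.5×10⁻⁴ = 0.16240 m
Layer 2: 370 × 0.63 × 2×10⁻⁴ = 0.04662 m
Layer 3: 0.33 × 1.8×10⁻⁴ × 1600 = 0.09504 m
Δh = 0.16240 + 0.04662 + 0.09504 = 0.30406 m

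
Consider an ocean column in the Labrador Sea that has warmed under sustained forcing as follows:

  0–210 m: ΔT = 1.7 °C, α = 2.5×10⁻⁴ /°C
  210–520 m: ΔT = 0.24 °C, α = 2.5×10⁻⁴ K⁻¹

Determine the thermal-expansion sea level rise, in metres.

Layer 1: 210 × 2.5×10⁻⁴ × 1.7 = 0.08925 m
Layer 2: 2.5×10⁻⁴ × 310 × 0.24 = 0.01860 m
Δh = 0.08925 + 0.01860 = 0.10785 m

about 0.11 m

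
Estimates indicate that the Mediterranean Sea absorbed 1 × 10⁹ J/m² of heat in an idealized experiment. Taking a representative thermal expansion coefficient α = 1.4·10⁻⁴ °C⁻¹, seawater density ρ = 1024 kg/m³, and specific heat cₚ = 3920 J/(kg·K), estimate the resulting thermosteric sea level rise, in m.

Δh = αQ/(ρcₚ) = 1.4×10⁻⁴ × 1×10⁹ / (1024 × 3920) ≈ 0.034877 m

0.035 m of thermosteric rise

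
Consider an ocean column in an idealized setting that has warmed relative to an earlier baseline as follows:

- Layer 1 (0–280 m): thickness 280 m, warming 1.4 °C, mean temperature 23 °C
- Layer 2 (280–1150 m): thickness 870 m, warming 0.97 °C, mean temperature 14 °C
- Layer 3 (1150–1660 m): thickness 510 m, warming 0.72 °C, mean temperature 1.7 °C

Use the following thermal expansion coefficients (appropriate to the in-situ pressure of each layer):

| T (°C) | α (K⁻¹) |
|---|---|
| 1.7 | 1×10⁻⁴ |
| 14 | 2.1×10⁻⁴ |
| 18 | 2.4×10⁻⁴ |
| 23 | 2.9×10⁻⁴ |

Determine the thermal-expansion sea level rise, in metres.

Layer 1 at 23 °C → α = 2.9×10⁻⁴ K⁻¹
Layer 2 at 14 °C → α = 2.1×10⁻⁴ K⁻¹
Layer 3 at 1.7 °C → α = 1×10⁻⁴ K⁻¹
2.9×10⁻⁴ × 1.4 × 280 = 0.11368 m
Layer 2: 2.1×10⁻⁴ × 0.97 × 870 = 0.177219 m
0.72 × 1×10⁻⁴ × 510 = 0.03672 m
Δh = 0.11368 + 0.177219 + 0.03672 = 0.327619 m

about 0.33 m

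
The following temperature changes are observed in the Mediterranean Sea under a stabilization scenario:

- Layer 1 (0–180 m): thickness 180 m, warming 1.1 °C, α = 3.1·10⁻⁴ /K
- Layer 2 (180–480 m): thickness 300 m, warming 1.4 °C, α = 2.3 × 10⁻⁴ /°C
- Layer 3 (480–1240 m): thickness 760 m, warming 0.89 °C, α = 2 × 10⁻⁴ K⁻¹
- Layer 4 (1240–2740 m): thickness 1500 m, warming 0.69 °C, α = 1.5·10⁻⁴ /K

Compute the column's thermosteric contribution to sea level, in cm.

about 44.9 cm

0–180 m: 1.1 × 180 × 3.1×10⁻⁴ = 0.06138 m
Layer 2: 2.3×10⁻⁴ × 1.4 × 300 = 0.09660 m
Layer 3: 760 × 0.89 × 2×10⁻⁴ = 0.13528 m
1500 × 0.69 × 1.5×10⁻⁴ = 0.15525 m
Δh = 0.06138 + 0.09660 + 0.13528 + 0.15525 = 0.44851 m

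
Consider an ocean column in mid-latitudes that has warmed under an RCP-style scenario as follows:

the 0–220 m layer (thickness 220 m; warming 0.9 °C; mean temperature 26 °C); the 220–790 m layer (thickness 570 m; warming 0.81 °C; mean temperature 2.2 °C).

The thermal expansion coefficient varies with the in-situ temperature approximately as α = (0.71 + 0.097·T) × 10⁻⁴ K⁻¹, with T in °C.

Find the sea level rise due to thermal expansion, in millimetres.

Δh = 107 mm

Layer 1: α = (0.71 + 0.097×26)×10⁻⁴ = 3.232×10⁻⁴ K⁻¹
Layer 2: α = (0.71 + 0.097×2.2)×10⁻⁴ = 0.9234×10⁻⁴ K⁻¹
0–220 m: 3.232×10⁻⁴ × 220 × 0.9 = 0.0639936 m
570 × 0.81 × 0.9234×10⁻⁴ = 0.042633378 m
Δh = 0.0639936 + 0.042633378 = 0.106626978 m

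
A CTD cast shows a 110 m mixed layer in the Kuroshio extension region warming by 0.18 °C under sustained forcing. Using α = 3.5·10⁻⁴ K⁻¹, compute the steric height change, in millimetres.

Δh ≈ 6.93 mm

Δh = αΔT·H = 3.5×10⁻⁴ × 0.18 × 110 = 0.00693 m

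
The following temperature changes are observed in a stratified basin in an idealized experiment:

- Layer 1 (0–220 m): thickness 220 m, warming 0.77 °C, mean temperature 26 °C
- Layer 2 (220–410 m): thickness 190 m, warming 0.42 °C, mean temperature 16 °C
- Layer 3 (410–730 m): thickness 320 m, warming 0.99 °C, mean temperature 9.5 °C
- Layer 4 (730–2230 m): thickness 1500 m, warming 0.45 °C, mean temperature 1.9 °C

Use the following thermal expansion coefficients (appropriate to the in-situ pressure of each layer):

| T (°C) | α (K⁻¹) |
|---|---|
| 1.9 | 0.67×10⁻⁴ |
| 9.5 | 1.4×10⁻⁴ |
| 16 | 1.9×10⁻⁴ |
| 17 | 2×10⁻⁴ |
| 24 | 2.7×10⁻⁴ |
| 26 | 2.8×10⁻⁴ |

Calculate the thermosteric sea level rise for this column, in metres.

about 0.15 m

Layer 1 at 26 °C → α = 2.8×10⁻⁴ K⁻¹
Layer 2 at 16 °C → α = 1.9×10⁻⁴ K⁻¹
Layer 3 at 9.5 °C → α = 1.4×10⁻⁴ K⁻¹
Layer 4 at 1.9 °C → α = 0.67×10⁻⁴ K⁻¹
Layer 1: 2.8×10⁻⁴ × 0.77 × 220 = 0.047432 m
220–410 m: 190 × 0.42 × 1.9×10⁻⁴ = 0.015162 m
410–730 m: 1.4×10⁻⁴ × 0.99 × 320 = 0.044352 m
Layer 4: 0.67×10⁻⁴ × 1500 × 0.45 = 0.045225 m
Δh = 0.047432 + 0.015162 + 0.044352 + 0.045225 = 0.152171 m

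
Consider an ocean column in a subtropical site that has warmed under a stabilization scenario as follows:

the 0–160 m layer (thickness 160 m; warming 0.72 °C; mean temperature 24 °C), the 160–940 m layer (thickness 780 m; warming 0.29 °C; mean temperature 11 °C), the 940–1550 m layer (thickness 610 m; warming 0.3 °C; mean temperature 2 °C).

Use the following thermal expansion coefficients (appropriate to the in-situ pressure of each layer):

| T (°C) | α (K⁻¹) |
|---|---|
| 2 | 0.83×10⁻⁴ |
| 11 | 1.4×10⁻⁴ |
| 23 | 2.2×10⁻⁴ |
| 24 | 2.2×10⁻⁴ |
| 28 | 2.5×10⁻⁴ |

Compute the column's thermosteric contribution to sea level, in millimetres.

Δh = 72 mm

Layer 1 at 24 °C → α = 2.2×10⁻⁴ K⁻¹
Layer 2 at 11 °C → α = 1.4×10⁻⁴ K⁻¹
Layer 3 at 2 °C → α = 0.83×10⁻⁴ K⁻¹
0–160 m: 2.2×10⁻⁴ × 0.72 × 160 = 0.025344 m
160–940 m: 0.29 × 780 × 1.4×10⁻⁴ = 0.031668 m
Layer 3: 0.3 × 610 × 0.83×10⁻⁴ = 0.015189 m
Δh = 0.025344 + 0.031668 + 0.015189 = 0.072201 m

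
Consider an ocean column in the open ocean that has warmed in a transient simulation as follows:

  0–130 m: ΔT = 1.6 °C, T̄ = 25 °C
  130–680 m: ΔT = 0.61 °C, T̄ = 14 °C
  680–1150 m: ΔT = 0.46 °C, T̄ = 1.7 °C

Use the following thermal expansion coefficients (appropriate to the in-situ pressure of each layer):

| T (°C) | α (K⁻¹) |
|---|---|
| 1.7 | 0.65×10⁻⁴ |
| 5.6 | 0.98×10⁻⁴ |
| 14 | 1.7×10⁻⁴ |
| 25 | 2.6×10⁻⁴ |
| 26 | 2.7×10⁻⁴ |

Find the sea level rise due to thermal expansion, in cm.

Layer 1 at 25 °C → α = 2.6×10⁻⁴ K⁻¹
Layer 2 at 14 °C → α = 1.7×10⁻⁴ K⁻¹
Layer 3 at 1.7 °C → α = 0.65×10⁻⁴ K⁻¹
Layer 1: 130 × 1.6 × 2.6×10⁻⁴ = 0.05408 m
0.61 × 1.7×10⁻⁴ × 550 = 0.057035 m
680–1150 m: 0.65×10⁻⁴ × 0.46 × 470 = 0.014053 m
Δh = 0.05408 + 0.057035 + 0.014053 = 0.125168 m

13 cm of thermosteric rise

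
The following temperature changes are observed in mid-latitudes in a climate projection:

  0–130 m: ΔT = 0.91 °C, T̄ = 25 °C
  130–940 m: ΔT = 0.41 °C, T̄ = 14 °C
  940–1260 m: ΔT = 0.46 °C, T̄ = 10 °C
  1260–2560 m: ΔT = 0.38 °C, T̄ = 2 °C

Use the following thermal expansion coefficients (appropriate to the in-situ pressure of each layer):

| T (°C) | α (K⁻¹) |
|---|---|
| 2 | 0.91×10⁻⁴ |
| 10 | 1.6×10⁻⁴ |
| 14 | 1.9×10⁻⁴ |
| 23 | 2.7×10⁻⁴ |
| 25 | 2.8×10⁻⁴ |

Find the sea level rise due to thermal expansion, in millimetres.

about 165 mm

Layer 1 at 25 °C → α = 2.8×10⁻⁴ K⁻¹
Layer 2 at 14 °C → α = 1.9×10⁻⁴ K⁻¹
Layer 3 at 10 °C → α = 1.6×10⁻⁴ K⁻¹
Layer 4 at 2 °C → α = 0.91×10⁻⁴ K⁻¹
0–130 m: 2.8×10⁻⁴ × 130 × 0.91 = 0.033124 m
130–940 m: 810 × 0.41 × 1.9×10⁻⁴ = 0.063099 m
1.6×10⁻⁴ × 320 × 0.46 = 0.023552 m
1260–2560 m: 1300 × 0.38 × 0.91×10⁻⁴ = 0.044954 m
Δh = 0.033124 + 0.063099 + 0.023552 + 0.044954 = 0.164729 m ≈ 165 mm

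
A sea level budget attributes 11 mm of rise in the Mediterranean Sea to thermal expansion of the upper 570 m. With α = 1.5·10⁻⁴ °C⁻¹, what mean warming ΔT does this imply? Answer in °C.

0.129 °C

ΔT = Δh/(αH) = 0.011 / (1.5×10⁻⁴ × 570) ≈ 0.1287 °C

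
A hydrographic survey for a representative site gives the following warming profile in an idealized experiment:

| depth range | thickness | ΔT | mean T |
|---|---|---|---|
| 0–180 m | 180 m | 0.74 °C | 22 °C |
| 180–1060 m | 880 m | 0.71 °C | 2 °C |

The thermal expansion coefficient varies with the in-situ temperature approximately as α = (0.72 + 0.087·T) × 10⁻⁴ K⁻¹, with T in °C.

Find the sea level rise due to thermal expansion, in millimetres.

about 91 mm

Layer 1: α = (0.72 + 0.087×22)×10⁻⁴ = 2.634×10⁻⁴ K⁻¹
Layer 2: α = (0.72 + 0.087×2)×10⁻⁴ = 0.894×10⁻⁴ K⁻¹
0–180 m: 180 × 0.74 × 2.634×10⁻⁴ = 0.03508488 m
180–1060 m: 0.71 × 0.894×10⁻⁴ × 880 = 0.05585712 m
Δh = 0.03508488 + 0.05585712 = 0.090942 m ≈ 91 mm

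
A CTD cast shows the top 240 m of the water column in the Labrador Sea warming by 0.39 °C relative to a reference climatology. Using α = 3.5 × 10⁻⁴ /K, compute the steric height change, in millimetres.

Δh = αΔT·H = 3.5×10⁻⁴ × 0.39 × 240 = 0.03276 m

32.8 mm of thermosteric rise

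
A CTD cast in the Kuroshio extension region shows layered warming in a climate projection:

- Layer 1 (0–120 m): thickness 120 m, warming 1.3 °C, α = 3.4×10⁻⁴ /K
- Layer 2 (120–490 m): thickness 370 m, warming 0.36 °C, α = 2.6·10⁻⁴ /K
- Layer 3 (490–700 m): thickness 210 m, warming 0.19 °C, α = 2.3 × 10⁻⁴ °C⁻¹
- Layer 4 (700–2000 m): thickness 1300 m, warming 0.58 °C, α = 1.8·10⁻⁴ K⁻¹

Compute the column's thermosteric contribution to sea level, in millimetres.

0–120 m: 120 × 1.3 × 3.4×10⁻⁴ = 0.05304 m
Layer 2: 370 × 0.36 × 2.6×10⁻⁴ = 0.034632 m
490–700 m: 2.3×10⁻⁴ × 210 × 0.19 = 0.009177 m
700–2000 m: 1.8×10⁻⁴ × 0.58 × 1300 = 0.13572 m
Δh = 0.05304 + 0.034632 + 0.009177 + 0.13572 = 0.232569 m ≈ 233 mm

233 mm of thermosteric rise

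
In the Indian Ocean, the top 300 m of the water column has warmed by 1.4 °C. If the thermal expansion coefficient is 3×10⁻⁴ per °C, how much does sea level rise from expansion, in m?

0.126 m of thermosteric rise

Δh = αΔT·H = 3×10⁻⁴ × 1.4 × 300 = 0.12600 m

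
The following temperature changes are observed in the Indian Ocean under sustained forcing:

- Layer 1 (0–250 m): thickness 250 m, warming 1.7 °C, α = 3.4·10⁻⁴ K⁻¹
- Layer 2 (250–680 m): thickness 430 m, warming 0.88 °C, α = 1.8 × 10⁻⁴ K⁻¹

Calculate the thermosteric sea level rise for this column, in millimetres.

Δh = 210 mm

0–250 m: 1.7 × 3.4×10⁻⁴ × 250 = 0.14450 m
0.88 × 1.8×10⁻⁴ × 430 = 0.068112 m
Δh = 0.14450 + 0.068112 = 0.212612 m ≈ 210 mm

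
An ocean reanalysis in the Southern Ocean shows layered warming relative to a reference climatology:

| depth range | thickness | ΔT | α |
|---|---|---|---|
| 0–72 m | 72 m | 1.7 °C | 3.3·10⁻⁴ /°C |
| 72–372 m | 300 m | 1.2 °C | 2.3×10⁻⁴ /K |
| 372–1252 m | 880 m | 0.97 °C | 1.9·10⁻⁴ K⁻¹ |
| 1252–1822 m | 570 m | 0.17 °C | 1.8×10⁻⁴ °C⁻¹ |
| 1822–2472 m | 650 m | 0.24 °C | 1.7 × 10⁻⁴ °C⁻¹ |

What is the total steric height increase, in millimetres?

Δh ≈ 329 mm

Layer 1: 1.7 × 3.3×10⁻⁴ × 72 = 0.040392 m
Layer 2: 2.3×10⁻⁴ × 1.2 × 300 = 0.08280 m
0.97 × 880 × 1.9×10⁻⁴ = 0.162184 m
1252–1822 m: 1.8×10⁻⁴ × 0.17 × 570 = 0.017442 m
1822–2472 m: 650 × 1.7×10⁻⁴ × 0.24 = 0.02652 m
Δh = 0.040392 + 0.08280 + 0.162184 + 0.017442 + 0.02652 = 0.329338 m ≈ 329 mm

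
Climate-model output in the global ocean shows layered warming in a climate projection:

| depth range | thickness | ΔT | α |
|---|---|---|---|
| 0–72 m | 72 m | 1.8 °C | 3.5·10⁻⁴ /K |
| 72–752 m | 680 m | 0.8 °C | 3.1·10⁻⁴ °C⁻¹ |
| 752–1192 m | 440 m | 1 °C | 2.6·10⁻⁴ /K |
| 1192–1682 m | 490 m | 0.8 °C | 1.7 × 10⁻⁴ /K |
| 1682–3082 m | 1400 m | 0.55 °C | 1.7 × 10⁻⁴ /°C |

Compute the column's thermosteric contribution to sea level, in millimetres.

526 mm

0–72 m: 72 × 1.8 × 3.5×10⁻⁴ = 0.04536 m
3.1×10⁻⁴ × 680 × 0.8 = 0.16864 m
752–1192 m: 1 × 2.6×10⁻⁴ × 440 = 0.11440 m
1192–1682 m: 490 × 0.8 × 1.7×10⁻⁴ = 0.06664 m
1682–3082 m: 1400 × 0.55 × 1.7×10⁻⁴ = 0.13090 m
Δh = 0.04536 + 0.16864 + 0.11440 + 0.06664 + 0.13090 = 0.52594 m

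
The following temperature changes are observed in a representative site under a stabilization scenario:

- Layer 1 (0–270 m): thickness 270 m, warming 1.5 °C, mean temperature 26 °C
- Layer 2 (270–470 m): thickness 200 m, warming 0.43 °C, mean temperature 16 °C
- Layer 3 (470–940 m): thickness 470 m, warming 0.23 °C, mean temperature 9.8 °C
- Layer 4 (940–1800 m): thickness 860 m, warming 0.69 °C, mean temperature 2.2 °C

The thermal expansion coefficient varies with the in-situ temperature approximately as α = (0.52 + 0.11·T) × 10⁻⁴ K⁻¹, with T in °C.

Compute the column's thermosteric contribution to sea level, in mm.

Δh = 220 mm

Layer 1: α = (0.52 + 0.11×26)×10⁻⁴ = 3.38×10⁻⁴ K⁻¹
Layer 2: α = (0.52 + 0.11×16)×10⁻⁴ = 2.28×10⁻⁴ K⁻¹
Layer 3: α = (0.52 + 0.11×9.8)×10⁻⁴ = 1.598×10⁻⁴ K⁻¹
Layer 4: α = (0.52 + 0.11×2.2)×10⁻⁴ = 0.762×10⁻⁴ K⁻¹
Layer 1: 1.5 × 3.38×10⁻⁴ × 270 = 0.13689 m
270–470 m: 0.43 × 200 × 2.28×10⁻⁴ = 0.019608 m
Layer 3: 470 × 0.23 × 1.598×10⁻⁴ = 0.01727438 m
0.762×10⁻⁴ × 0.69 × 860 = 0.04521708 m
Δh = 0.13689 + 0.019608 + 0.01727438 + 0.04521708 = 0.21898946 m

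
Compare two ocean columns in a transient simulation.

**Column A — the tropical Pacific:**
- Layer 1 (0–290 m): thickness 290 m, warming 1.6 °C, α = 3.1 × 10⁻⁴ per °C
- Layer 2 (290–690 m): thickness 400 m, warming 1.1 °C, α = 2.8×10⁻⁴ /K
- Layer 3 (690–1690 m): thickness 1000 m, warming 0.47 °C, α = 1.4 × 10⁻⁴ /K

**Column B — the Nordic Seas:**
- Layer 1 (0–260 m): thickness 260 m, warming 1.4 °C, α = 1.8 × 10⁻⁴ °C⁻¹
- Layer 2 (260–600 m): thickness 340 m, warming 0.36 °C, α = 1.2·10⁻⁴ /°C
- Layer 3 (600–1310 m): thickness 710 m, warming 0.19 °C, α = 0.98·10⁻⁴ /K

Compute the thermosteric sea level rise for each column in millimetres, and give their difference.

A 3.1×10⁻⁴ × 290 × 1.6 = 0.14384 m
A 290–690 m: 400 × 1.1 × 2.8×10⁻⁴ = 0.12320 m
A Layer 3: 0.47 × 1000 × 1.4×10⁻⁴ = 0.06580 m
A total: 0.33284 m
B 0–260 m: 1.4 × 260 × 1.8×10⁻⁴ = 0.06552 m
B Layer 2: 340 × 1.2×10⁻⁴ × 0.36 = 0.014688 m
B Layer 3: 0.98×10⁻⁴ × 0.19 × 710 = 0.0132202 m
B total: 0.0934282 m
Difference: 0.33284 − 0.0934282 = 0.2394118 m

A: 333 mm; B: 93.4 mm; difference 239 mm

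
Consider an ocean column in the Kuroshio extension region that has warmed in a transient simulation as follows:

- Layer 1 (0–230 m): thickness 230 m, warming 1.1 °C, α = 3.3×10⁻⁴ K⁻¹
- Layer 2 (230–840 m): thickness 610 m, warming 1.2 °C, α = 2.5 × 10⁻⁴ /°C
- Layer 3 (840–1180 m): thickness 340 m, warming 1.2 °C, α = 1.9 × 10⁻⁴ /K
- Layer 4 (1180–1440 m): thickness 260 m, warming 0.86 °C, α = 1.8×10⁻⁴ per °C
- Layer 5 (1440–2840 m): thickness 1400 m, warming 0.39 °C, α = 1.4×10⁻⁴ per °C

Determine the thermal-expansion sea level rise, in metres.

1.1 × 3.3×10⁻⁴ × 230 = 0.08349 m
230–840 m: 1.2 × 610 × 2.5×10⁻⁴ = 0.18300 m
340 × 1.9×10⁻⁴ × 1.2 = 0.07752 m
1180–1440 m: 1.8×10⁻⁴ × 260 × 0.86 = 0.040248 m
Layer 5: 0.39 × 1.4×10⁻⁴ × 1400 = 0.07644 m
Δh = 0.08349 + 0.18300 + 0.07752 + 0.040248 + 0.07644 = 0.460698 m ≈ 0.46 m

0.46 m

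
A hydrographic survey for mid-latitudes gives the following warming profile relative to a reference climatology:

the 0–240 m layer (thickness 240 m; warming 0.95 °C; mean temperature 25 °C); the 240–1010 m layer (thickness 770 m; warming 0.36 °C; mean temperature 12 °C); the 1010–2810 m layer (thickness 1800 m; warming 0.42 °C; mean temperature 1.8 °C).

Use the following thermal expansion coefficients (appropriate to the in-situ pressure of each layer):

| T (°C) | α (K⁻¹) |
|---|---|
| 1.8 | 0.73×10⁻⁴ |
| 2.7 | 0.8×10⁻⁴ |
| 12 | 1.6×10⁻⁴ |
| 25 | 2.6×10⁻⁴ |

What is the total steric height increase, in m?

0.16 m of thermosteric rise

Layer 1 at 25 °C → α = 2.6×10⁻⁴ K⁻¹
Layer 2 at 12 °C → α = 1.6×10⁻⁴ K⁻¹
Layer 3 at 1.8 °C → α = 0.73×10⁻⁴ K⁻¹
Layer 1: 2.6×10⁻⁴ × 0.95 × 240 = 0.05928 m
240–1010 m: 770 × 1.6×10⁻⁴ × 0.36 = 0.044352 m
1010–2810 m: 0.42 × 1800 × 0.73×10⁻⁴ = 0.055188 m
Δh = 0.05928 + 0.044352 + 0.055188 = 0.15882 m ≈ 0.16 m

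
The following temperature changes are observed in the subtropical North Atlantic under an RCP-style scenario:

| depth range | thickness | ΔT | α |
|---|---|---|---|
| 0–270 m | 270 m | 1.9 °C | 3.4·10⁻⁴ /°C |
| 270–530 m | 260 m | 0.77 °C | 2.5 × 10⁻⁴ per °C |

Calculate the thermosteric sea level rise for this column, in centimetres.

Δh = 22 cm

Layer 1: 3.4×10⁻⁴ × 1.9 × 270 = 0.17442 m
Layer 2: 0.77 × 260 × 2.5×10⁻⁴ = 0.05005 m
Δh = 0.17442 + 0.05005 = 0.22447 m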